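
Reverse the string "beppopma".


Input: beppopma
Reading characters right to left:
  Position 7: 'a'
  Position 6: 'm'
  Position 5: 'p'
  Position 4: 'o'
  Position 3: 'p'
  Position 2: 'p'
  Position 1: 'e'
  Position 0: 'b'
Reversed: ampoppeb

ampoppeb


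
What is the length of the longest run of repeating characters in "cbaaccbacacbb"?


Input: "cbaaccbacacbb"
Scanning for longest run:
  Position 1 ('b'): new char, reset run to 1
  Position 2 ('a'): new char, reset run to 1
  Position 3 ('a'): continues run of 'a', length=2
  Position 4 ('c'): new char, reset run to 1
  Position 5 ('c'): continues run of 'c', length=2
  Position 6 ('b'): new char, reset run to 1
  Position 7 ('a'): new char, reset run to 1
  Position 8 ('c'): new char, reset run to 1
  Position 9 ('a'): new char, reset run to 1
  Position 10 ('c'): new char, reset run to 1
  Position 11 ('b'): new char, reset run to 1
  Position 12 ('b'): continues run of 'b', length=2
Longest run: 'a' with length 2

2


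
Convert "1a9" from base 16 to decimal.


Input: "1a9" in base 16
Positional expansion:
  Digit '1' (value 1) x 16^2 = 256
  Digit 'a' (value 10) x 16^1 = 160
  Digit '9' (value 9) x 16^0 = 9
Sum = 425

425


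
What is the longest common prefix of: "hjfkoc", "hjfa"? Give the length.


Words: hjfkoc, hjfa
  Position 0: all 'h' => match
  Position 1: all 'j' => match
  Position 2: all 'f' => match
  Position 3: ('k', 'a') => mismatch, stop
LCP = "hjf" (length 3)

3


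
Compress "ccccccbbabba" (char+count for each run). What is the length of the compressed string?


Input: ccccccbbabba
Runs:
  'c' x 6 => "c6"
  'b' x 2 => "b2"
  'a' x 1 => "a1"
  'b' x 2 => "b2"
  'a' x 1 => "a1"
Compressed: "c6b2a1b2a1"
Compressed length: 10

10


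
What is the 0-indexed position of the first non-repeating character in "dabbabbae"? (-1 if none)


Input: dabbabbae
Character frequencies:
  'a': 3
  'b': 4
  'd': 1
  'e': 1
Scanning left to right for freq == 1:
  Position 0 ('d'): unique! => answer = 0

0


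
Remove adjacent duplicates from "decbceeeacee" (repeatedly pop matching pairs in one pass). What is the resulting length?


Input: decbceeeacee
Stack-based adjacent duplicate removal:
  Read 'd': push. Stack: d
  Read 'e': push. Stack: de
  Read 'c': push. Stack: dec
  Read 'b': push. Stack: decb
  Read 'c': push. Stack: decbc
  Read 'e': push. Stack: decbce
  Read 'e': matches stack top 'e' => pop. Stack: decbc
  Read 'e': push. Stack: decbce
  Read 'a': push. Stack: decbcea
  Read 'c': push. Stack: decbceac
  Read 'e': push. Stack: decbceace
  Read 'e': matches stack top 'e' => pop. Stack: decbceac
Final stack: "decbceac" (length 8)

8


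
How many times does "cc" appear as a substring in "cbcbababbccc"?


Searching for "cc" in "cbcbababbccc"
Scanning each position:
  Position 0: "cb" => no
  Position 1: "bc" => no
  Position 2: "cb" => no
  Position 3: "ba" => no
  Position 4: "ab" => no
  Position 5: "ba" => no
  Position 6: "ab" => no
  Position 7: "bb" => no
  Position 8: "bc" => no
  Position 9: "cc" => MATCH
  Position 10: "cc" => MATCH
Total occurrences: 2

2


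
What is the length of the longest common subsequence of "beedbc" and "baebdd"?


LCS of "beedbc" and "baebdd"
DP table:
           b    a    e    b    d    d
      0    0    0    0    0    0    0
  b   0    1    1    1    1    1    1
  e   0    1    1    2    2    2    2
  e   0    1    1    2    2    2    2
  d   0    1    1    2    2    3    3
  b   0    1    1    2    3    3    3
  c   0    1    1    2    3    3    3
LCS length = dp[6][6] = 3

3


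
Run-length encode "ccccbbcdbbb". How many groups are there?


Input: ccccbbcdbbb
Scanning for consecutive runs:
  Group 1: 'c' x 4 (positions 0-3)
  Group 2: 'b' x 2 (positions 4-5)
  Group 3: 'c' x 1 (positions 6-6)
  Group 4: 'd' x 1 (positions 7-7)
  Group 5: 'b' x 3 (positions 8-10)
Total groups: 5

5


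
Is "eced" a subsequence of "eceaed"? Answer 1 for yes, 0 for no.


Check if "eced" is a subsequence of "eceaed"
Greedy scan:
  Position 0 ('e'): matches sub[0] = 'e'
  Position 1 ('c'): matches sub[1] = 'c'
  Position 2 ('e'): matches sub[2] = 'e'
  Position 3 ('a'): no match needed
  Position 4 ('e'): no match needed
  Position 5 ('d'): matches sub[3] = 'd'
All 4 characters matched => is a subsequence

1


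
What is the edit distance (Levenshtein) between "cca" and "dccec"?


Computing edit distance: "cca" -> "dccec"
DP table:
           d    c    c    e    c
      0    1    2    3    4    5
  c   1    1    1    2    3    4
  c   2    2    1    1    2    3
  a   3    3    2    2    2    3
Edit distance = dp[3][5] = 3

3


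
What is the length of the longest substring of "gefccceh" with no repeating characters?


Input: "gefccceh"
Sliding window (track last position of each char):
  Position 0 ('g'): window [0,0] length 1 -- new best
  Position 1 ('e'): window [0,1] length 2 -- new best
  Position 2 ('f'): window [0,2] length 3 -- new best
  Position 3 ('c'): window [0,3] length 4 -- new best
  Position 4 ('c'): repeat (last at 3), move window start to 4
  Position 4 ('c'): window [4,4] length 1
  Position 5 ('c'): repeat (last at 4), move window start to 5
  Position 5 ('c'): window [5,5] length 1
  Position 6 ('e'): window [5,6] length 2
  Position 7 ('h'): window [5,7] length 3
Longest substring with no repeats: "gefc" with length 4

4


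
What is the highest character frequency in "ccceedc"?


Input: ccceedc
Character counts:
  'c': 4
  'd': 1
  'e': 2
Maximum frequency: 4

4


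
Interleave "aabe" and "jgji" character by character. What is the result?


Interleaving "aabe" and "jgji":
  Position 0: 'a' from first, 'j' from second => "aj"
  Position 1: 'a' from first, 'g' from second => "ag"
  Position 2: 'b' from first, 'j' from second => "bj"
  Position 3: 'e' from first, 'i' from second => "ei"
Result: ajagbjei

ajagbjei


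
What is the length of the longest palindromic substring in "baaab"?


Input: "baaab"
Checking substrings for palindromes:
  [0:5] "baaab" (len 5) => palindrome
  [1:4] "aaa" (len 3) => palindrome
  [1:3] "aa" (len 2) => palindrome
  [2:4] "aa" (len 2) => palindrome
Longest palindromic substring: "baaab" with length 5

5


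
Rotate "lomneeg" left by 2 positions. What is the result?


Input: "lomneeg", rotate left by 2
First 2 characters: "lo"
Remaining characters: "mneeg"
Concatenate remaining + first: "mneeg" + "lo" = "mneeglo"

mneeglo


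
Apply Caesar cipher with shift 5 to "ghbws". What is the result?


Caesar cipher: shift "ghbws" by 5
  'g' (pos 6) + 5 = pos 11 = 'l'
  'h' (pos 7) + 5 = pos 12 = 'm'
  'b' (pos 1) + 5 = pos 6 = 'g'
  'w' (pos 22) + 5 = pos 1 = 'b'
  's' (pos 18) + 5 = pos 23 = 'x'
Result: lmgbx

lmgbx


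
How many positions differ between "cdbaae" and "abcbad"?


Comparing "cdbaae" and "abcbad" position by position:
  Position 0: 'c' vs 'a' => DIFFER
  Position 1: 'd' vs 'b' => DIFFER
  Position 2: 'b' vs 'c' => DIFFER
  Position 3: 'a' vs 'b' => DIFFER
  Position 4: 'a' vs 'a' => same
  Position 5: 'e' vs 'd' => DIFFER
Positions that differ: 5

5


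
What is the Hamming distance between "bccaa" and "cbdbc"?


Comparing "bccaa" and "cbdbc" position by position:
  Position 0: 'b' vs 'c' => differ
  Position 1: 'c' vs 'b' => differ
  Position 2: 'c' vs 'd' => differ
  Position 3: 'a' vs 'b' => differ
  Position 4: 'a' vs 'c' => differ
Total differences (Hamming distance): 5

5


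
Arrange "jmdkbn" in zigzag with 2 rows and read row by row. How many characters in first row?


Zigzag "jmdkbn" into 2 rows:
Placing characters:
  'j' => row 0
  'm' => row 1
  'd' => row 0
  'k' => row 1
  'b' => row 0
  'n' => row 1
Rows:
  Row 0: "jdb"
  Row 1: "mkn"
First row length: 3

3


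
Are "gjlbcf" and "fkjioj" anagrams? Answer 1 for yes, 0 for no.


Strings: "gjlbcf", "fkjioj"
Sorted first:  bcfgjl
Sorted second: fijjko
Differ at position 0: 'b' vs 'f' => not anagrams

0


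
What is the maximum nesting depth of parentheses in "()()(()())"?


Input: "()()(()())"
Tracking depth:
  Position 0 '(': depth becomes 1
  Position 1 ')': depth becomes 0
  Position 2 '(': depth becomes 1
  Position 3 ')': depth becomes 0
  Position 4 '(': depth becomes 1
  Position 5 '(': depth becomes 2
  Position 6 ')': depth becomes 1
  Position 7 '(': depth becomes 2
  Position 8 ')': depth becomes 1
  Position 9 ')': depth becomes 0
Maximum depth reached: 2

2


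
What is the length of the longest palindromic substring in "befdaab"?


Input: "befdaab"
Checking substrings for palindromes:
  [4:6] "aa" (len 2) => palindrome
Longest palindromic substring: "aa" with length 2

2


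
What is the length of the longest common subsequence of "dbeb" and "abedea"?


LCS of "dbeb" and "abedea"
DP table:
           a    b    e    d    e    a
      0    0    0    0    0    0    0
  d   0    0    0    0    1    1    1
  b   0    0    1    1    1    1    1
  e   0    0    1    2    2    2    2
  b   0    0    1    2    2    2    2
LCS length = dp[4][6] = 2

2


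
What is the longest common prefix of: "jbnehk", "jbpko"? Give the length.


Words: jbnehk, jbpko
  Position 0: all 'j' => match
  Position 1: all 'b' => match
  Position 2: ('n', 'p') => mismatch, stop
LCP = "jb" (length 2)

2


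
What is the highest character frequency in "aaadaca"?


Input: aaadaca
Character counts:
  'a': 5
  'c': 1
  'd': 1
Maximum frequency: 5

5


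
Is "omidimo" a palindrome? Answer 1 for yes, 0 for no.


Input: omidimo
Reversed: omidimo
  Compare pos 0 ('o') with pos 6 ('o'): match
  Compare pos 1 ('m') with pos 5 ('m'): match
  Compare pos 2 ('i') with pos 4 ('i'): match
Result: palindrome

1


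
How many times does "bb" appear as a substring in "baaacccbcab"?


Searching for "bb" in "baaacccbcab"
Scanning each position:
  Position 0: "ba" => no
  Position 1: "aa" => no
  Position 2: "aa" => no
  Position 3: "ac" => no
  Position 4: "cc" => no
  Position 5: "cc" => no
  Position 6: "cb" => no
  Position 7: "bc" => no
  Position 8: "ca" => no
  Position 9: "ab" => no
Total occurrences: 0

0


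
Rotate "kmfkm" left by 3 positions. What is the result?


Input: "kmfkm", rotate left by 3
First 3 characters: "kmf"
Remaining characters: "km"
Concatenate remaining + first: "km" + "kmf" = "kmkmf"

kmkmf


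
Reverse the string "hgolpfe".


Input: hgolpfe
Reading characters right to left:
  Position 6: 'e'
  Position 5: 'f'
  Position 4: 'p'
  Position 3: 'l'
  Position 2: 'o'
  Position 1: 'g'
  Position 0: 'h'
Reversed: efplogh

efplogh


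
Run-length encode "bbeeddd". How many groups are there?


Input: bbeeddd
Scanning for consecutive runs:
  Group 1: 'b' x 2 (positions 0-1)
  Group 2: 'e' x 2 (positions 2-3)
  Group 3: 'd' x 3 (positions 4-6)
Total groups: 3

3


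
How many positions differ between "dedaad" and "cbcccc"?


Comparing "dedaad" and "cbcccc" position by position:
  Position 0: 'd' vs 'c' => DIFFER
  Position 1: 'e' vs 'b' => DIFFER
  Position 2: 'd' vs 'c' => DIFFER
  Position 3: 'a' vs 'c' => DIFFER
  Position 4: 'a' vs 'c' => DIFFER
  Position 5: 'd' vs 'c' => DIFFER
Positions that differ: 6

6


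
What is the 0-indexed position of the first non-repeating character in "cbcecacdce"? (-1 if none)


Input: cbcecacdce
Character frequencies:
  'a': 1
  'b': 1
  'c': 5
  'd': 1
  'e': 2
Scanning left to right for freq == 1:
  Position 0 ('c'): freq=5, skip
  Position 1 ('b'): unique! => answer = 1

1


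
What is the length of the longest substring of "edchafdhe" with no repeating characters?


Input: "edchafdhe"
Sliding window (track last position of each char):
  Position 0 ('e'): window [0,0] length 1 -- new best
  Position 1 ('d'): window [0,1] length 2 -- new best
  Position 2 ('c'): window [0,2] length 3 -- new best
  Position 3 ('h'): window [0,3] length 4 -- new best
  Position 4 ('a'): window [0,4] length 5 -- new best
  Position 5 ('f'): window [0,5] length 6 -- new best
  Position 6 ('d'): repeat (last at 1), move window start to 2
  Position 6 ('d'): window [2,6] length 5
  Position 7 ('h'): repeat (last at 3), move window start to 4
  Position 7 ('h'): window [4,7] length 4
  Position 8 ('e'): window [4,8] length 5
Longest substring with no repeats: "edchaf" with length 6

6


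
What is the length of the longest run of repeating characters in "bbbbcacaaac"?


Input: "bbbbcacaaac"
Scanning for longest run:
  Position 1 ('b'): continues run of 'b', length=2
  Position 2 ('b'): continues run of 'b', length=3
  Position 3 ('b'): continues run of 'b', length=4
  Position 4 ('c'): new char, reset run to 1
  Position 5 ('a'): new char, reset run to 1
  Position 6 ('c'): new char, reset run to 1
  Position 7 ('a'): new char, reset run to 1
  Position 8 ('a'): continues run of 'a', length=2
  Position 9 ('a'): continues run of 'a', length=3
  Position 10 ('c'): new char, reset run to 1
Longest run: 'b' with length 4

4


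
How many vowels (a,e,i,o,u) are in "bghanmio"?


Input: bghanmio
Checking each character:
  'b' at position 0: consonant
  'g' at position 1: consonant
  'h' at position 2: consonant
  'a' at position 3: vowel (running total: 1)
  'n' at position 4: consonant
  'm' at position 5: consonant
  'i' at position 6: vowel (running total: 2)
  'o' at position 7: vowel (running total: 3)
Total vowels: 3

3


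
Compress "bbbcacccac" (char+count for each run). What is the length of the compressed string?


Input: bbbcacccac
Runs:
  'b' x 3 => "b3"
  'c' x 1 => "c1"
  'a' x 1 => "a1"
  'c' x 3 => "c3"
  'a' x 1 => "a1"
  'c' x 1 => "c1"
Compressed: "b3c1a1c3a1c1"
Compressed length: 12

12


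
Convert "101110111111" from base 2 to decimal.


Input: "101110111111" in base 2
Positional expansion:
  Digit '1' (value 1) x 2^11 = 2048
  Digit '0' (value 0) x 2^10 = 0
  Digit '1' (value 1) x 2^9 = 512
  Digit '1' (value 1) x 2^8 = 256
  Digit '1' (value 1) x 2^7 = 128
  Digit '0' (value 0) x 2^6 = 0
  Digit '1' (value 1) x 2^5 = 32
  Digit '1' (value 1) x 2^4 = 16
  Digit '1' (value 1) x 2^3 = 8
  Digit '1' (value 1) x 2^2 = 4
  Digit '1' (value 1) x 2^1 = 2
  Digit '1' (value 1) x 2^0 = 1
Sum = 3007

3007


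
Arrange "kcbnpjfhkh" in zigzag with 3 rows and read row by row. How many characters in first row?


Zigzag "kcbnpjfhkh" into 3 rows:
Placing characters:
  'k' => row 0
  'c' => row 1
  'b' => row 2
  'n' => row 1
  'p' => row 0
  'j' => row 1
  'f' => row 2
  'h' => row 1
  'k' => row 0
  'h' => row 1
Rows:
  Row 0: "kpk"
  Row 1: "cnjhh"
  Row 2: "bf"
First row length: 3

3


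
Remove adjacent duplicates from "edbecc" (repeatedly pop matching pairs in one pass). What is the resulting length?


Input: edbecc
Stack-based adjacent duplicate removal:
  Read 'e': push. Stack: e
  Read 'd': push. Stack: ed
  Read 'b': push. Stack: edb
  Read 'e': push. Stack: edbe
  Read 'c': push. Stack: edbec
  Read 'c': matches stack top 'c' => pop. Stack: edbe
Final stack: "edbe" (length 4)

4


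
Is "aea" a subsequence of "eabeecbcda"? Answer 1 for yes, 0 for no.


Check if "aea" is a subsequence of "eabeecbcda"
Greedy scan:
  Position 0 ('e'): no match needed
  Position 1 ('a'): matches sub[0] = 'a'
  Position 2 ('b'): no match needed
  Position 3 ('e'): matches sub[1] = 'e'
  Position 4 ('e'): no match needed
  Position 5 ('c'): no match needed
  Position 6 ('b'): no match needed
  Position 7 ('c'): no match needed
  Position 8 ('d'): no match needed
  Position 9 ('a'): matches sub[2] = 'a'
All 3 characters matched => is a subsequence

1


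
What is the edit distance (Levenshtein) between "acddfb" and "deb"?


Computing edit distance: "acddfb" -> "deb"
DP table:
           d    e    b
      0    1    2    3
  a   1    1    2    3
  c   2    2    2    3
  d   3    2    3    3
  d   4    3    3    4
  f   5    4    4    4
  b   6    5    5    4
Edit distance = dp[6][3] = 4

4


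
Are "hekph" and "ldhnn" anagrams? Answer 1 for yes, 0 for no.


Strings: "hekph", "ldhnn"
Sorted first:  ehhkp
Sorted second: dhlnn
Differ at position 0: 'e' vs 'd' => not anagrams

0


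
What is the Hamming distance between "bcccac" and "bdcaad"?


Comparing "bcccac" and "bdcaad" position by position:
  Position 0: 'b' vs 'b' => same
  Position 1: 'c' vs 'd' => differ
  Position 2: 'c' vs 'c' => same
  Position 3: 'c' vs 'a' => differ
  Position 4: 'a' vs 'a' => same
  Position 5: 'c' vs 'd' => differ
Total differences (Hamming distance): 3

3


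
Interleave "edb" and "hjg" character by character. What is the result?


Interleaving "edb" and "hjg":
  Position 0: 'e' from first, 'h' from second => "eh"
  Position 1: 'd' from first, 'j' from second => "dj"
  Position 2: 'b' from first, 'g' from second => "bg"
Result: ehdjbg

ehdjbg


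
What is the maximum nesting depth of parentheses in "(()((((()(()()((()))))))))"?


Input: "(()((((()(()()((()))))))))"
Tracking depth:
  Position 0 '(': depth becomes 1
  Position 1 '(': depth becomes 2
  Position 2 ')': depth becomes 1
  Position 3 '(': depth becomes 2
  Position 4 '(': depth becomes 3
  Position 5 '(': depth becomes 4
  Position 6 '(': depth becomes 5
  Position 7 '(': depth becomes 6
  Position 8 ')': depth becomes 5
  Position 9 '(': depth becomes 6
  Position 10 '(': depth becomes 7
  Position 11 ')': depth becomes 6
  Position 12 '(': depth becomes 7
  Position 13 ')': depth becomes 6
  Position 14 '(': depth becomes 7
  Position 15 '(': depth becomes 8
  Position 16 '(': depth becomes 9
  Position 17 ')': depth becomes 8
  Position 18 ')': depth becomes 7
  Position 19 ')': depth becomes 6
  Position 20 ')': depth becomes 5
  Position 21 ')': depth becomes 4
  Position 22 ')': depth becomes 3
  Position 23 ')': depth becomes 2
  Position 24 ')': depth becomes 1
  Position 25 ')': depth becomes 0
Maximum depth reached: 9

9


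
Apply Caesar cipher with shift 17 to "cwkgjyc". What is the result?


Caesar cipher: shift "cwkgjyc" by 17
  'c' (pos 2) + 17 = pos 19 = 't'
  'w' (pos 22) + 17 = pos 13 = 'n'
  'k' (pos 10) + 17 = pos 1 = 'b'
  'g' (pos 6) + 17 = pos 23 = 'x'
  'j' (pos 9) + 17 = pos 0 = 'a'
  'y' (pos 24) + 17 = pos 15 = 'p'
  'c' (pos 2) + 17 = pos 19 = 't'
Result: tnbxapt

tnbxapt


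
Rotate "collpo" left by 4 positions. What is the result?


Input: "collpo", rotate left by 4
First 4 characters: "coll"
Remaining characters: "po"
Concatenate remaining + first: "po" + "coll" = "pocoll"

pocoll


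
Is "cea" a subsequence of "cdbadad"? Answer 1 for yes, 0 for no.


Check if "cea" is a subsequence of "cdbadad"
Greedy scan:
  Position 0 ('c'): matches sub[0] = 'c'
  Position 1 ('d'): no match needed
  Position 2 ('b'): no match needed
  Position 3 ('a'): no match needed
  Position 4 ('d'): no match needed
  Position 5 ('a'): no match needed
  Position 6 ('d'): no match needed
Only matched 1/3 characters => not a subsequence

0


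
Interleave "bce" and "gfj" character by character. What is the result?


Interleaving "bce" and "gfj":
  Position 0: 'b' from first, 'g' from second => "bg"
  Position 1: 'c' from first, 'f' from second => "cf"
  Position 2: 'e' from first, 'j' from second => "ej"
Result: bgcfej

bgcfej


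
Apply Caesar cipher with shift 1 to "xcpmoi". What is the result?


Caesar cipher: shift "xcpmoi" by 1
  'x' (pos 23) + 1 = pos 24 = 'y'
  'c' (pos 2) + 1 = pos 3 = 'd'
  'p' (pos 15) + 1 = pos 16 = 'q'
  'm' (pos 12) + 1 = pos 13 = 'n'
  'o' (pos 14) + 1 = pos 15 = 'p'
  'i' (pos 8) + 1 = pos 9 = 'j'
Result: ydqnpj

ydqnpj


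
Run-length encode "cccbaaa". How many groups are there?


Input: cccbaaa
Scanning for consecutive runs:
  Group 1: 'c' x 3 (positions 0-2)
  Group 2: 'b' x 1 (positions 3-3)
  Group 3: 'a' x 3 (positions 4-6)
Total groups: 3

3


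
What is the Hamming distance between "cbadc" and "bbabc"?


Comparing "cbadc" and "bbabc" position by position:
  Position 0: 'c' vs 'b' => differ
  Position 1: 'b' vs 'b' => same
  Position 2: 'a' vs 'a' => same
  Position 3: 'd' vs 'b' => differ
  Position 4: 'c' vs 'c' => same
Total differences (Hamming distance): 2

2


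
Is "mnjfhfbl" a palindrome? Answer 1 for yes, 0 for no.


Input: mnjfhfbl
Reversed: lbfhfjnm
  Compare pos 0 ('m') with pos 7 ('l'): MISMATCH
  Compare pos 1 ('n') with pos 6 ('b'): MISMATCH
  Compare pos 2 ('j') with pos 5 ('f'): MISMATCH
  Compare pos 3 ('f') with pos 4 ('h'): MISMATCH
Result: not a palindrome

0


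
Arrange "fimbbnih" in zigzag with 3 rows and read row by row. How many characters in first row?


Zigzag "fimbbnih" into 3 rows:
Placing characters:
  'f' => row 0
  'i' => row 1
  'm' => row 2
  'b' => row 1
  'b' => row 0
  'n' => row 1
  'i' => row 2
  'h' => row 1
Rows:
  Row 0: "fb"
  Row 1: "ibnh"
  Row 2: "mi"
First row length: 2

2


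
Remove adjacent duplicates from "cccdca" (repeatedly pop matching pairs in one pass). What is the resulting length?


Input: cccdca
Stack-based adjacent duplicate removal:
  Read 'c': push. Stack: c
  Read 'c': matches stack top 'c' => pop. Stack: (empty)
  Read 'c': push. Stack: c
  Read 'd': push. Stack: cd
  Read 'c': push. Stack: cdc
  Read 'a': push. Stack: cdca
Final stack: "cdca" (length 4)

4


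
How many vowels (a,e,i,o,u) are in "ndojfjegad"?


Input: ndojfjegad
Checking each character:
  'n' at position 0: consonant
  'd' at position 1: consonant
  'o' at position 2: vowel (running total: 1)
  'j' at position 3: consonant
  'f' at position 4: consonant
  'j' at position 5: consonant
  'e' at position 6: vowel (running total: 2)
  'g' at position 7: consonant
  'a' at position 8: vowel (running total: 3)
  'd' at position 9: consonant
Total vowels: 3

3


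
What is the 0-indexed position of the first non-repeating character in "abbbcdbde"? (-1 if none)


Input: abbbcdbde
Character frequencies:
  'a': 1
  'b': 4
  'c': 1
  'd': 2
  'e': 1
Scanning left to right for freq == 1:
  Position 0 ('a'): unique! => answer = 0

0


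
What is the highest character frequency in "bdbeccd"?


Input: bdbeccd
Character counts:
  'b': 2
  'c': 2
  'd': 2
  'e': 1
Maximum frequency: 2

2


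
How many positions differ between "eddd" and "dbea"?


Comparing "eddd" and "dbea" position by position:
  Position 0: 'e' vs 'd' => DIFFER
  Position 1: 'd' vs 'b' => DIFFER
  Position 2: 'd' vs 'e' => DIFFER
  Position 3: 'd' vs 'a' => DIFFER
Positions that differ: 4

4


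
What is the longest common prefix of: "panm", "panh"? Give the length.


Words: panm, panh
  Position 0: all 'p' => match
  Position 1: all 'a' => match
  Position 2: all 'n' => match
  Position 3: ('m', 'h') => mismatch, stop
LCP = "pan" (length 3)

3


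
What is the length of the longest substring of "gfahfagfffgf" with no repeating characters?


Input: "gfahfagfffgf"
Sliding window (track last position of each char):
  Position 0 ('g'): window [0,0] length 1 -- new best
  Position 1 ('f'): window [0,1] length 2 -- new best
  Position 2 ('a'): window [0,2] length 3 -- new best
  Position 3 ('h'): window [0,3] length 4 -- new best
  Position 4 ('f'): repeat (last at 1), move window start to 2
  Position 4 ('f'): window [2,4] length 3
  Position 5 ('a'): repeat (last at 2), move window start to 3
  Position 5 ('a'): window [3,5] length 3
  Position 6 ('g'): window [3,6] length 4
  Position 7 ('f'): repeat (last at 4), move window start to 5
  Position 7 ('f'): window [5,7] length 3
  Position 8 ('f'): repeat (last at 7), move window start to 8
  Position 8 ('f'): window [8,8] length 1
  Position 9 ('f'): repeat (last at 8), move window start to 9
  Position 9 ('f'): window [9,9] length 1
  Position 10 ('g'): window [9,10] length 2
  Position 11 ('f'): repeat (last at 9), move window start to 10
  Position 11 ('f'): window [10,11] length 2
Longest substring with no repeats: "gfah" with length 4

4


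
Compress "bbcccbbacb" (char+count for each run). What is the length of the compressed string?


Input: bbcccbbacb
Runs:
  'b' x 2 => "b2"
  'c' x 3 => "c3"
  'b' x 2 => "b2"
  'a' x 1 => "a1"
  'c' x 1 => "c1"
  'b' x 1 => "b1"
Compressed: "b2c3b2a1c1b1"
Compressed length: 12

12


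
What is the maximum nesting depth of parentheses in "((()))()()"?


Input: "((()))()()"
Tracking depth:
  Position 0 '(': depth becomes 1
  Position 1 '(': depth becomes 2
  Position 2 '(': depth becomes 3
  Position 3 ')': depth becomes 2
  Position 4 ')': depth becomes 1
  Position 5 ')': depth becomes 0
  Position 6 '(': depth becomes 1
  Position 7 ')': depth becomes 0
  Position 8 '(': depth becomes 1
  Position 9 ')': depth becomes 0
Maximum depth reached: 3

3


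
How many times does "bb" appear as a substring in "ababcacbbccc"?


Searching for "bb" in "ababcacbbccc"
Scanning each position:
  Position 0: "ab" => no
  Position 1: "ba" => no
  Position 2: "ab" => no
  Position 3: "bc" => no
  Position 4: "ca" => no
  Position 5: "ac" => no
  Position 6: "cb" => no
  Position 7: "bb" => MATCH
  Position 8: "bc" => no
  Position 9: "cc" => no
  Position 10: "cc" => no
Total occurrences: 1

1


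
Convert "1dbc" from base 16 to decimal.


Input: "1dbc" in base 16
Positional expansion:
  Digit '1' (value 1) x 16^3 = 4096
  Digit 'd' (value 13) x 16^2 = 3328
  Digit 'b' (value 11) x 16^1 = 176
  Digit 'c' (value 12) x 16^0 = 12
Sum = 7612

7612


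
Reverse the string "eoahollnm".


Input: eoahollnm
Reading characters right to left:
  Position 8: 'm'
  Position 7: 'n'
  Position 6: 'l'
  Position 5: 'l'
  Position 4: 'o'
  Position 3: 'h'
  Position 2: 'a'
  Position 1: 'o'
  Position 0: 'e'
Reversed: mnllohaoe

mnllohaoe


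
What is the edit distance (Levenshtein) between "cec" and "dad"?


Computing edit distance: "cec" -> "dad"
DP table:
           d    a    d
      0    1    2    3
  c   1    1    2    3
  e   2    2    2    3
  c   3    3    3    3
Edit distance = dp[3][3] = 3

3


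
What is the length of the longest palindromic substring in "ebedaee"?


Input: "ebedaee"
Checking substrings for palindromes:
  [0:3] "ebe" (len 3) => palindrome
  [5:7] "ee" (len 2) => palindrome
Longest palindromic substring: "ebe" with length 3

3


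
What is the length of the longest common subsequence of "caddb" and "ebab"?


LCS of "caddb" and "ebab"
DP table:
           e    b    a    b
      0    0    0    0    0
  c   0    0    0    0    0
  a   0    0    0    1    1
  d   0    0    0    1    1
  d   0    0    0    1    1
  b   0    0    1    1    2
LCS length = dp[5][4] = 2

2


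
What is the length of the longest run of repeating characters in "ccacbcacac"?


Input: "ccacbcacac"
Scanning for longest run:
  Position 1 ('c'): continues run of 'c', length=2
  Position 2 ('a'): new char, reset run to 1
  Position 3 ('c'): new char, reset run to 1
  Position 4 ('b'): new char, reset run to 1
  Position 5 ('c'): new char, reset run to 1
  Position 6 ('a'): new char, reset run to 1
  Position 7 ('c'): new char, reset run to 1
  Position 8 ('a'): new char, reset run to 1
  Position 9 ('c'): new char, reset run to 1
Longest run: 'c' with length 2

2


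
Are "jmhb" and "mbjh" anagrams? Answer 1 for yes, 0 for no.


Strings: "jmhb", "mbjh"
Sorted first:  bhjm
Sorted second: bhjm
Sorted forms match => anagrams

1


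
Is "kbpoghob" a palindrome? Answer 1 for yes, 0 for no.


Input: kbpoghob
Reversed: bohgopbk
  Compare pos 0 ('k') with pos 7 ('b'): MISMATCH
  Compare pos 1 ('b') with pos 6 ('o'): MISMATCH
  Compare pos 2 ('p') with pos 5 ('h'): MISMATCH
  Compare pos 3 ('o') with pos 4 ('g'): MISMATCH
Result: not a palindrome

0


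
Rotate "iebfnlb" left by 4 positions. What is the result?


Input: "iebfnlb", rotate left by 4
First 4 characters: "iebf"
Remaining characters: "nlb"
Concatenate remaining + first: "nlb" + "iebf" = "nlbiebf"

nlbiebf


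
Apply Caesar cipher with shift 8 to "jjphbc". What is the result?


Caesar cipher: shift "jjphbc" by 8
  'j' (pos 9) + 8 = pos 17 = 'r'
  'j' (pos 9) + 8 = pos 17 = 'r'
  'p' (pos 15) + 8 = pos 23 = 'x'
  'h' (pos 7) + 8 = pos 15 = 'p'
  'b' (pos 1) + 8 = pos 9 = 'j'
  'c' (pos 2) + 8 = pos 10 = 'k'
Result: rrxpjk

rrxpjk


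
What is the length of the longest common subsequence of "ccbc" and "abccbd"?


LCS of "ccbc" and "abccbd"
DP table:
           a    b    c    c    b    d
      0    0    0    0    0    0    0
  c   0    0    0    1    1    1    1
  c   0    0    0    1    2    2    2
  b   0    0    1    1    2    3    3
  c   0    0    1    2    2    3    3
LCS length = dp[4][6] = 3

3


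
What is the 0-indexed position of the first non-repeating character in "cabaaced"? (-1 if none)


Input: cabaaced
Character frequencies:
  'a': 3
  'b': 1
  'c': 2
  'd': 1
  'e': 1
Scanning left to right for freq == 1:
  Position 0 ('c'): freq=2, skip
  Position 1 ('a'): freq=3, skip
  Position 2 ('b'): unique! => answer = 2

2


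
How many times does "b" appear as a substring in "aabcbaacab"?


Searching for "b" in "aabcbaacab"
Scanning each position:
  Position 0: "a" => no
  Position 1: "a" => no
  Position 2: "b" => MATCH
  Position 3: "c" => no
  Position 4: "b" => MATCH
  Position 5: "a" => no
  Position 6: "a" => no
  Position 7: "c" => no
  Position 8: "a" => no
  Position 9: "b" => MATCH
Total occurrences: 3

3


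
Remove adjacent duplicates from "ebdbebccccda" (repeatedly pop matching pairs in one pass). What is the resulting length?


Input: ebdbebccccda
Stack-based adjacent duplicate removal:
  Read 'e': push. Stack: e
  Read 'b': push. Stack: eb
  Read 'd': push. Stack: ebd
  Read 'b': push. Stack: ebdb
  Read 'e': push. Stack: ebdbe
  Read 'b': push. Stack: ebdbeb
  Read 'c': push. Stack: ebdbebc
  Read 'c': matches stack top 'c' => pop. Stack: ebdbeb
  Read 'c': push. Stack: ebdbebc
  Read 'c': matches stack top 'c' => pop. Stack: ebdbeb
  Read 'd': push. Stack: ebdbebd
  Read 'a': push. Stack: ebdbebda
Final stack: "ebdbebda" (length 8)

8


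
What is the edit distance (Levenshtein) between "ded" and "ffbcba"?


Computing edit distance: "ded" -> "ffbcba"
DP table:
           f    f    b    c    b    a
      0    1    2    3    4    5    6
  d   1    1    2    3    4    5    6
  e   2    2    2    3    4    5    6
  d   3    3    3    3    4    5    6
Edit distance = dp[3][6] = 6

6


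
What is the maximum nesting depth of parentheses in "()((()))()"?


Input: "()((()))()"
Tracking depth:
  Position 0 '(': depth becomes 1
  Position 1 ')': depth becomes 0
  Position 2 '(': depth becomes 1
  Position 3 '(': depth becomes 2
  Position 4 '(': depth becomes 3
  Position 5 ')': depth becomes 2
  Position 6 ')': depth becomes 1
  Position 7 ')': depth becomes 0
  Position 8 '(': depth becomes 1
  Position 9 ')': depth becomes 0
Maximum depth reached: 3

3


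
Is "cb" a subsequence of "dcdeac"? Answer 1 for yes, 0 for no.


Check if "cb" is a subsequence of "dcdeac"
Greedy scan:
  Position 0 ('d'): no match needed
  Position 1 ('c'): matches sub[0] = 'c'
  Position 2 ('d'): no match needed
  Position 3 ('e'): no match needed
  Position 4 ('a'): no match needed
  Position 5 ('c'): no match needed
Only matched 1/2 characters => not a subsequence

0


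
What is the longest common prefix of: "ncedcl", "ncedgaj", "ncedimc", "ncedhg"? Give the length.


Words: ncedcl, ncedgaj, ncedimc, ncedhg
  Position 0: all 'n' => match
  Position 1: all 'c' => match
  Position 2: all 'e' => match
  Position 3: all 'd' => match
  Position 4: ('c', 'g', 'i', 'h') => mismatch, stop
LCP = "nced" (length 4)

4


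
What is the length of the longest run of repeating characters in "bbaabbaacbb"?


Input: "bbaabbaacbb"
Scanning for longest run:
  Position 1 ('b'): continues run of 'b', length=2
  Position 2 ('a'): new char, reset run to 1
  Position 3 ('a'): continues run of 'a', length=2
  Position 4 ('b'): new char, reset run to 1
  Position 5 ('b'): continues run of 'b', length=2
  Position 6 ('a'): new char, reset run to 1
  Position 7 ('a'): continues run of 'a', length=2
  Position 8 ('c'): new char, reset run to 1
  Position 9 ('b'): new char, reset run to 1
  Position 10 ('b'): continues run of 'b', length=2
Longest run: 'b' with length 2

2


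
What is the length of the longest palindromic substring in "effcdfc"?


Input: "effcdfc"
Checking substrings for palindromes:
  [1:3] "ff" (len 2) => palindrome
Longest palindromic substring: "ff" with length 2

2


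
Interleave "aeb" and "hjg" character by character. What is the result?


Interleaving "aeb" and "hjg":
  Position 0: 'a' from first, 'h' from second => "ah"
  Position 1: 'e' from first, 'j' from second => "ej"
  Position 2: 'b' from first, 'g' from second => "bg"
Result: ahejbg

ahejbg


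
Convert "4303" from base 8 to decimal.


Input: "4303" in base 8
Positional expansion:
  Digit '4' (value 4) x 8^3 = 2048
  Digit '3' (value 3) x 8^2 = 192
  Digit '0' (value 0) x 8^1 = 0
  Digit '3' (value 3) x 8^0 = 3
Sum = 2243

2243


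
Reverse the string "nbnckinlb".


Input: nbnckinlb
Reading characters right to left:
  Position 8: 'b'
  Position 7: 'l'
  Position 6: 'n'
  Position 5: 'i'
  Position 4: 'k'
  Position 3: 'c'
  Position 2: 'n'
  Position 1: 'b'
  Position 0: 'n'
Reversed: blnikcnbn

blnikcnbn


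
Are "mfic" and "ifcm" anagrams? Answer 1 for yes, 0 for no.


Strings: "mfic", "ifcm"
Sorted first:  cfim
Sorted second: cfim
Sorted forms match => anagrams

1


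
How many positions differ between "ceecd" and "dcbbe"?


Comparing "ceecd" and "dcbbe" position by position:
  Position 0: 'c' vs 'd' => DIFFER
  Position 1: 'e' vs 'c' => DIFFER
  Position 2: 'e' vs 'b' => DIFFER
  Position 3: 'c' vs 'b' => DIFFER
  Position 4: 'd' vs 'e' => DIFFER
Positions that differ: 5

5


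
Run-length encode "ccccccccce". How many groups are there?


Input: ccccccccce
Scanning for consecutive runs:
  Group 1: 'c' x 9 (positions 0-8)
  Group 2: 'e' x 1 (positions 9-9)
Total groups: 2

2


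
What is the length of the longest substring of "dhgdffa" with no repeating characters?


Input: "dhgdffa"
Sliding window (track last position of each char):
  Position 0 ('d'): window [0,0] length 1 -- new best
  Position 1 ('h'): window [0,1] length 2 -- new best
  Position 2 ('g'): window [0,2] length 3 -- new best
  Position 3 ('d'): repeat (last at 0), move window start to 1
  Position 3 ('d'): window [1,3] length 3
  Position 4 ('f'): window [1,4] length 4 -- new best
  Position 5 ('f'): repeat (last at 4), move window start to 5
  Position 5 ('f'): window [5,5] length 1
  Position 6 ('a'): window [5,6] length 2
Longest substring with no repeats: "hgdf" with length 4

4


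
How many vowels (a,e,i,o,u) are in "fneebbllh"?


Input: fneebbllh
Checking each character:
  'f' at position 0: consonant
  'n' at position 1: consonant
  'e' at position 2: vowel (running total: 1)
  'e' at position 3: vowel (running total: 2)
  'b' at position 4: consonant
  'b' at position 5: consonant
  'l' at position 6: consonant
  'l' at position 7: consonant
  'h' at position 8: consonant
Total vowels: 2

2


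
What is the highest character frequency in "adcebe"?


Input: adcebe
Character counts:
  'a': 1
  'b': 1
  'c': 1
  'd': 1
  'e': 2
Maximum frequency: 2

2


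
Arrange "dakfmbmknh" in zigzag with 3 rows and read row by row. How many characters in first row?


Zigzag "dakfmbmknh" into 3 rows:
Placing characters:
  'd' => row 0
  'a' => row 1
  'k' => row 2
  'f' => row 1
  'm' => row 0
  'b' => row 1
  'm' => row 2
  'k' => row 1
  'n' => row 0
  'h' => row 1
Rows:
  Row 0: "dmn"
  Row 1: "afbkh"
  Row 2: "km"
First row length: 3

3


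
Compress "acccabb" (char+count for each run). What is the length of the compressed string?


Input: acccabb
Runs:
  'a' x 1 => "a1"
  'c' x 3 => "c3"
  'a' x 1 => "a1"
  'b' x 2 => "b2"
Compressed: "a1c3a1b2"
Compressed length: 8

8


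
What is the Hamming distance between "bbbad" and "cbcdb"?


Comparing "bbbad" and "cbcdb" position by position:
  Position 0: 'b' vs 'c' => differ
  Position 1: 'b' vs 'b' => same
  Position 2: 'b' vs 'c' => differ
  Position 3: 'a' vs 'd' => differ
  Position 4: 'd' vs 'b' => differ
Total differences (Hamming distance): 4

4


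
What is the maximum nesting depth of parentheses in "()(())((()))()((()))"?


Input: "()(())((()))()((()))"
Tracking depth:
  Position 0 '(': depth becomes 1
  Position 1 ')': depth becomes 0
  Position 2 '(': depth becomes 1
  Position 3 '(': depth becomes 2
  Position 4 ')': depth becomes 1
  Position 5 ')': depth becomes 0
  Position 6 '(': depth becomes 1
  Position 7 '(': depth becomes 2
  Position 8 '(': depth becomes 3
  Position 9 ')': depth becomes 2
  Position 10 ')': depth becomes 1
  Position 11 ')': depth becomes 0
  Position 12 '(': depth becomes 1
  Position 13 ')': depth becomes 0
  Position 14 '(': depth becomes 1
  Position 15 '(': depth becomes 2
  Position 16 '(': depth becomes 3
  Position 17 ')': depth becomes 2
  Position 18 ')': depth becomes 1
  Position 19 ')': depth becomes 0
Maximum depth reached: 3

3


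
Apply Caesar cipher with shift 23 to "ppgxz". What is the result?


Caesar cipher: shift "ppgxz" by 23
  'p' (pos 15) + 23 = pos 12 = 'm'
  'p' (pos 15) + 23 = pos 12 = 'm'
  'g' (pos 6) + 23 = pos 3 = 'd'
  'x' (pos 23) + 23 = pos 20 = 'u'
  'z' (pos 25) + 23 = pos 22 = 'w'
Result: mmduw

mmduw


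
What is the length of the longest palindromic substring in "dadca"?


Input: "dadca"
Checking substrings for palindromes:
  [0:3] "dad" (len 3) => palindrome
Longest palindromic substring: "dad" with length 3

3


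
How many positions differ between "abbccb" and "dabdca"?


Comparing "abbccb" and "dabdca" position by position:
  Position 0: 'a' vs 'd' => DIFFER
  Position 1: 'b' vs 'a' => DIFFER
  Position 2: 'b' vs 'b' => same
  Position 3: 'c' vs 'd' => DIFFER
  Position 4: 'c' vs 'c' => same
  Position 5: 'b' vs 'a' => DIFFER
Positions that differ: 4

4


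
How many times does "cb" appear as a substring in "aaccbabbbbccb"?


Searching for "cb" in "aaccbabbbbccb"
Scanning each position:
  Position 0: "aa" => no
  Position 1: "ac" => no
  Position 2: "cc" => no
  Position 3: "cb" => MATCH
  Position 4: "ba" => no
  Position 5: "ab" => no
  Position 6: "bb" => no
  Position 7: "bb" => no
  Position 8: "bb" => no
  Position 9: "bc" => no
  Position 10: "cc" => no
  Position 11: "cb" => MATCH
Total occurrences: 2

2


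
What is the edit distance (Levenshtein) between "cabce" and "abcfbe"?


Computing edit distance: "cabce" -> "abcfbe"
DP table:
           a    b    c    f    b    e
      0    1    2    3    4    5    6
  c   1    1    2    2    3    4    5
  a   2    1    2    3    3    4    5
  b   3    2    1    2    3    3    4
  c   4    3    2    1    2    3    4
  e   5    4    3    2    2    3    3
Edit distance = dp[5][6] = 3

3


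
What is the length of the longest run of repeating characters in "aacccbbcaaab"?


Input: "aacccbbcaaab"
Scanning for longest run:
  Position 1 ('a'): continues run of 'a', length=2
  Position 2 ('c'): new char, reset run to 1
  Position 3 ('c'): continues run of 'c', length=2
  Position 4 ('c'): continues run of 'c', length=3
  Position 5 ('b'): new char, reset run to 1
  Position 6 ('b'): continues run of 'b', length=2
  Position 7 ('c'): new char, reset run to 1
  Position 8 ('a'): new char, reset run to 1
  Position 9 ('a'): continues run of 'a', length=2
  Position 10 ('a'): continues run of 'a', length=3
  Position 11 ('b'): new char, reset run to 1
Longest run: 'c' with length 3

3


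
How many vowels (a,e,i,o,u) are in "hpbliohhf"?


Input: hpbliohhf
Checking each character:
  'h' at position 0: consonant
  'p' at position 1: consonant
  'b' at position 2: consonant
  'l' at position 3: consonant
  'i' at position 4: vowel (running total: 1)
  'o' at position 5: vowel (running total: 2)
  'h' at position 6: consonant
  'h' at position 7: consonant
  'f' at position 8: consonant
Total vowels: 2

2


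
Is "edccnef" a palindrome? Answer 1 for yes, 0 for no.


Input: edccnef
Reversed: fenccde
  Compare pos 0 ('e') with pos 6 ('f'): MISMATCH
  Compare pos 1 ('d') with pos 5 ('e'): MISMATCH
  Compare pos 2 ('c') with pos 4 ('n'): MISMATCH
Result: not a palindrome

0
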